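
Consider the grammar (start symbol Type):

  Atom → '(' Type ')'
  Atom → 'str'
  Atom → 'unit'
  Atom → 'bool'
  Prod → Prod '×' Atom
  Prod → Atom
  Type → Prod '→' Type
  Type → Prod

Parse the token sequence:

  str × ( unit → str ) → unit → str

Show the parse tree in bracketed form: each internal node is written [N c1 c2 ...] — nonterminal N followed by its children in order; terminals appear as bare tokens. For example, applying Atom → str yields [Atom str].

Type
Prod → Type
Prod × Atom → Type
Atom × Atom → Type
str × Atom → Type
str × ( Type ) → Type
str × ( Prod → Type ) → Type
str × ( Atom → Type ) → Type
str × ( unit → Type ) → Type
str × ( unit → Prod ) → Type
str × ( unit → Atom ) → Type
str × ( unit → str ) → Type
str × ( unit → str ) → Prod → Type
str × ( unit → str ) → Atom → Type
str × ( unit → str ) → unit → Type
str × ( unit → str ) → unit → Prod
str × ( unit → str ) → unit → Atom
str × ( unit → str ) → unit → str

[Type [Prod [Prod [Atom str]] × [Atom ( [Type [Prod [Atom unit]] → [Type [Prod [Atom str]]]] )]] → [Type [Prod [Atom unit]] → [Type [Prod [Atom str]]]]]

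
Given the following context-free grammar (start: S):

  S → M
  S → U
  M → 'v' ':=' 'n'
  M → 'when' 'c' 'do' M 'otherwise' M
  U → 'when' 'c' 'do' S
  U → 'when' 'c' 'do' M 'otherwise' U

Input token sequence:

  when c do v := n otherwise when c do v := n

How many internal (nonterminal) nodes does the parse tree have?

6

[S [U when c do [M v := n] otherwise [U when c do [S [M v := n]]]]]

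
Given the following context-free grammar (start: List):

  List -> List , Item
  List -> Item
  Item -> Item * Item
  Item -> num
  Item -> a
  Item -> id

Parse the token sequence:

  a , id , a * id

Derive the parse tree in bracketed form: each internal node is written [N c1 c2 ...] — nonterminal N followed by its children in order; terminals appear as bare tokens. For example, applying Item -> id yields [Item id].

List
List , Item
List , Item , Item
Item , Item , Item
a , Item , Item
a , id , Item
a , id , Item * Item
a , id , a * Item
a , id , a * id

[List [List [List [Item a]] , [Item id]] , [Item [Item a] * [Item id]]]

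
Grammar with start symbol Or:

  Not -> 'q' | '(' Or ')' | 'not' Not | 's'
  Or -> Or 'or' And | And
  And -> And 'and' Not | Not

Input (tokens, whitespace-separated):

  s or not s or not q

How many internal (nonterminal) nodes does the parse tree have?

[Or [Or [Or [And [Not s]]] or [And [Not not [Not s]]]] or [And [Not not [Not q]]]]

11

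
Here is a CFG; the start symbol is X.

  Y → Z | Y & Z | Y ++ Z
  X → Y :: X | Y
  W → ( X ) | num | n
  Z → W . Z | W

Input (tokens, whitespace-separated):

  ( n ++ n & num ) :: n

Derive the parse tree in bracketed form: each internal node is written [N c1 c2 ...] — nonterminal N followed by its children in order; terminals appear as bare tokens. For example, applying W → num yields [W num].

[X [Y [Z [W ( [X [Y [Y [Y [Z [W n]]] ++ [Z [W n]]] & [Z [W num]]]] )]]] :: [X [Y [Z [W n]]]]]

X
Y :: X
Z :: X
W :: X
( X ) :: X
( Y ) :: X
( Y & Z ) :: X
( Y ++ Z & Z ) :: X
( Z ++ Z & Z ) :: X
( W ++ Z & Z ) :: X
( n ++ Z & Z ) :: X
( n ++ W & Z ) :: X
( n ++ n & Z ) :: X
( n ++ n & W ) :: X
( n ++ n & num ) :: X
( n ++ n & num ) :: Y
( n ++ n & num ) :: Z
( n ++ n & num ) :: W
( n ++ n & num ) :: n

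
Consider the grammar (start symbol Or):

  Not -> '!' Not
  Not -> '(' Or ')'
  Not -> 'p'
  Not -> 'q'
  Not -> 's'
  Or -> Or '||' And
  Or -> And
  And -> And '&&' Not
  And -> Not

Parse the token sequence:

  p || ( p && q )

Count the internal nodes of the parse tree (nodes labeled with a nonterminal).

11

[Or [Or [And [Not p]]] || [And [Not ( [Or [And [And [Not p]] && [Not q]]] )]]]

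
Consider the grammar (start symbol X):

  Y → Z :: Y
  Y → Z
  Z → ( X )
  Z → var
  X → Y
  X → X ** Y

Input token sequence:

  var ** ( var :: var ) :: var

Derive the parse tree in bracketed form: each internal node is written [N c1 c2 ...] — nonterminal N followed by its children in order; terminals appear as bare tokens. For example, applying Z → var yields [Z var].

[X [X [Y [Z var]]] ** [Y [Z ( [X [Y [Z var] :: [Y [Z var]]]] )] :: [Y [Z var]]]]

X
X ** Y
Y ** Y
Z ** Y
var ** Y
var ** Z :: Y
var ** ( X ) :: Y
var ** ( Y ) :: Y
var ** ( Z :: Y ) :: Y
var ** ( var :: Y ) :: Y
var ** ( var :: Z ) :: Y
var ** ( var :: var ) :: Y
var ** ( var :: var ) :: Z
var ** ( var :: var ) :: var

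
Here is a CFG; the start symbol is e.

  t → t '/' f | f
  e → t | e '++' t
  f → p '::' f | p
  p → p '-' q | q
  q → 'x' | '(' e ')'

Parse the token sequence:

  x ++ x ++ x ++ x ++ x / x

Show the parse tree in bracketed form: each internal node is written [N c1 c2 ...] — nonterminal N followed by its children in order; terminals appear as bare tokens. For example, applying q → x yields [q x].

[e [e [e [e [e [t [f [p [q x]]]]] ++ [t [f [p [q x]]]]] ++ [t [f [p [q x]]]]] ++ [t [f [p [q x]]]]] ++ [t [t [f [p [q x]]]] / [f [p [q x]]]]]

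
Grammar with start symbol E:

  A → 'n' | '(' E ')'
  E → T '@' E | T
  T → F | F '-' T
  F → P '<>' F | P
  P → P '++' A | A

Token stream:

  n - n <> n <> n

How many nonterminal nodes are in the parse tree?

[E [T [F [P [A n]]] - [T [F [P [A n]] <> [F [P [A n]] <> [F [P [A n]]]]]]]]

15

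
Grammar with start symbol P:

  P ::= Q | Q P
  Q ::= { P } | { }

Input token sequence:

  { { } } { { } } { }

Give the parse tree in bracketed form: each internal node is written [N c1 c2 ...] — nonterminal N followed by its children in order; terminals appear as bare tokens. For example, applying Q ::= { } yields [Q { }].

[P [Q { [P [Q { }]] }] [P [Q { [P [Q { }]] }] [P [Q { }]]]]

P
Q P
{ P } P
{ Q } P
{ { } } P
{ { } } Q P
{ { } } { P } P
{ { } } { Q } P
{ { } } { { } } P
{ { } } { { } } Q
{ { } } { { } } { }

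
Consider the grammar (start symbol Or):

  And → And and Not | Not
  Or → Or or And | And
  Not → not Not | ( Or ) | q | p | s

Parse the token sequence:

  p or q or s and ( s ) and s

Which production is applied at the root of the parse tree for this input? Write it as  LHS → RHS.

[Or [Or [Or [And [Not p]]] or [And [Not q]]] or [And [And [And [Not s]] and [Not ( [Or [And [Not s]]] )]] and [Not s]]]

Or → Or or And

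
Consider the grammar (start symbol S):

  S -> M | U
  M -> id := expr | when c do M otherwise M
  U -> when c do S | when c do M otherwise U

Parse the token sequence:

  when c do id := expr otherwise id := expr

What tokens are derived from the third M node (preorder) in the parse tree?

id := expr

[S [M when c do [M id := expr] otherwise [M id := expr]]]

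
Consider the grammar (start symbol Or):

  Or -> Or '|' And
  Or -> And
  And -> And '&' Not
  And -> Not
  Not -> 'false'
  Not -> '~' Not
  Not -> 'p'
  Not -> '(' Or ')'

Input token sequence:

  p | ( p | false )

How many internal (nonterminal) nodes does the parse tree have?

[Or [Or [And [Not p]]] | [And [Not ( [Or [Or [And [Not p]]] | [And [Not false]]] )]]]

12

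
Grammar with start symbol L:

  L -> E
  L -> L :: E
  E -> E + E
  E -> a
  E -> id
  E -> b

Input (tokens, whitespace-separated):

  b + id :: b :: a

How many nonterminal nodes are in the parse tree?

[L [L [L [E [E b] + [E id]]] :: [E b]] :: [E a]]

8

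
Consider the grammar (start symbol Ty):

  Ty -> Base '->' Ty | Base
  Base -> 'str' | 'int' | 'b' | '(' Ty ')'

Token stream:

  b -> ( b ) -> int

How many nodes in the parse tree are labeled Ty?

4

[Ty [Base b] -> [Ty [Base ( [Ty [Base b]] )] -> [Ty [Base int]]]]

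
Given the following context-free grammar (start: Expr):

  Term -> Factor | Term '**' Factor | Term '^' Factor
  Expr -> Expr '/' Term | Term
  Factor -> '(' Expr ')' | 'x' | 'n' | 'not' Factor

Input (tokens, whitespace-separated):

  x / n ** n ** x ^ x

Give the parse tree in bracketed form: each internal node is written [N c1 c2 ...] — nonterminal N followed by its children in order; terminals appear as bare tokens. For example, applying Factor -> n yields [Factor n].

Expr
Expr / Term
Term / Term
Factor / Term
x / Term
x / Term ^ Factor
x / Term ** Factor ^ Factor
x / Term ** Factor ** Factor ^ Factor
x / Factor ** Factor ** Factor ^ Factor
x / n ** Factor ** Factor ^ Factor
x / n ** n ** Factor ^ Factor
x / n ** n ** x ^ Factor
x / n ** n ** x ^ x

[Expr [Expr [Term [Factor x]]] / [Term [Term [Term [Term [Factor n]] ** [Factor n]] ** [Factor x]] ^ [Factor x]]]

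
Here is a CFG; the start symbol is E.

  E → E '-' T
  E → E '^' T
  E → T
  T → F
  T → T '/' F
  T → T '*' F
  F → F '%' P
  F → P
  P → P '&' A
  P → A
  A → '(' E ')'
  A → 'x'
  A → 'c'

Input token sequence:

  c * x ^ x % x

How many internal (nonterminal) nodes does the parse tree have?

17

[E [E [T [T [F [P [A c]]]] * [F [P [A x]]]]] ^ [T [F [F [P [A x]]] % [P [A x]]]]]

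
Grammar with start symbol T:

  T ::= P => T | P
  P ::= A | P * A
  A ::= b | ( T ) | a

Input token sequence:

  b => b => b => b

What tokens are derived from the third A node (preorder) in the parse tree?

b

[T [P [A b]] => [T [P [A b]] => [T [P [A b]] => [T [P [A b]]]]]]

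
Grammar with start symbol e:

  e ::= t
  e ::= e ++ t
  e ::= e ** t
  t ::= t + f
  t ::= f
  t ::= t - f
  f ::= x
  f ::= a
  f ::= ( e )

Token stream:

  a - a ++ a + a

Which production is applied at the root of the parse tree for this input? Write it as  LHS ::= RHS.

[e [e [t [t [f a]] - [f a]]] ++ [t [t [f a]] + [f a]]]

e ::= e ++ t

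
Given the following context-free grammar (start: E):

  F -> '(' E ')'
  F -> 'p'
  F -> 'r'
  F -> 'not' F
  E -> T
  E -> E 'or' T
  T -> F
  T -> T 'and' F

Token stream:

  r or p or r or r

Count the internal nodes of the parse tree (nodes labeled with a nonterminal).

12

[E [E [E [E [T [F r]]] or [T [F p]]] or [T [F r]]] or [T [F r]]]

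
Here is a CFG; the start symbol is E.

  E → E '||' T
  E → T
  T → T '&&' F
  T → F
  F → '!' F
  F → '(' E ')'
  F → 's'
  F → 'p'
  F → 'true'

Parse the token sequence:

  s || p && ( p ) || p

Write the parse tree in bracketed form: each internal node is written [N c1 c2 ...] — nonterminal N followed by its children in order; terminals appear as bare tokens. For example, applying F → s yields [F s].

E
E || T
E || T || T
T || T || T
F || T || T
s || T || T
s || T && F || T
s || F && F || T
s || p && F || T
s || p && ( E ) || T
s || p && ( T ) || T
s || p && ( F ) || T
s || p && ( p ) || T
s || p && ( p ) || F
s || p && ( p ) || p

[E [E [E [T [F s]]] || [T [T [F p]] && [F ( [E [T [F p]]] )]]] || [T [F p]]]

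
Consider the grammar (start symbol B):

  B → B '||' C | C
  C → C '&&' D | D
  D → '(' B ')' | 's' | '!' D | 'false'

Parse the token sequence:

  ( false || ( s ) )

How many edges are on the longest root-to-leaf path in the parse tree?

9

[B [C [D ( [B [B [C [D false]]] || [C [D ( [B [C [D s]]] )]]] )]]]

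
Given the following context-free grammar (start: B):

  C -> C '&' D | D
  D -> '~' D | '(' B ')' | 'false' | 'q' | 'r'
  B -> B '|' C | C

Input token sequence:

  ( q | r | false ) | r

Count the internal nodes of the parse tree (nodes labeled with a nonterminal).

15

[B [B [C [D ( [B [B [B [C [D q]]] | [C [D r]]] | [C [D false]]] )]]] | [C [D r]]]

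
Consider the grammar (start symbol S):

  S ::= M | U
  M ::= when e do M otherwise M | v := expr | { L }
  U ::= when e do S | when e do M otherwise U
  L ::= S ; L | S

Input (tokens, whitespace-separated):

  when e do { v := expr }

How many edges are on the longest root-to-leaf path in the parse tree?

[S [U when e do [S [M { [L [S [M v := expr]]] }]]]]

7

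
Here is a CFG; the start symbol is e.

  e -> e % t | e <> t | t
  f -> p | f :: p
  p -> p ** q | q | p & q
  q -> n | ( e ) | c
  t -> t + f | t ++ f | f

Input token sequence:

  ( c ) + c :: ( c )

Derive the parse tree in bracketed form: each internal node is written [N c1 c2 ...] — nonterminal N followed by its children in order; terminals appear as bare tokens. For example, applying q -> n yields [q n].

e
t
t + f
f + f
p + f
q + f
( e ) + f
( t ) + f
( f ) + f
( p ) + f
( q ) + f
( c ) + f
( c ) + f :: p
( c ) + p :: p
( c ) + q :: p
( c ) + c :: p
( c ) + c :: q
( c ) + c :: ( e )
( c ) + c :: ( t )
( c ) + c :: ( f )
( c ) + c :: ( p )
( c ) + c :: ( q )
( c ) + c :: ( c )

[e [t [t [f [p [q ( [e [t [f [p [q c]]]]] )]]]] + [f [f [p [q c]]] :: [p [q ( [e [t [f [p [q c]]]]] )]]]]]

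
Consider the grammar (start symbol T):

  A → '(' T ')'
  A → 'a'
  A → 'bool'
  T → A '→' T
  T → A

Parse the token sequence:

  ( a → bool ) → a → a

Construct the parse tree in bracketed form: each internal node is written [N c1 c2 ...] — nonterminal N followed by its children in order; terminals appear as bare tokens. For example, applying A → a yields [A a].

[T [A ( [T [A a] → [T [A bool]]] )] → [T [A a] → [T [A a]]]]

T
A → T
( T ) → T
( A → T ) → T
( a → T ) → T
( a → A ) → T
( a → bool ) → T
( a → bool ) → A → T
( a → bool ) → a → T
( a → bool ) → a → A
( a → bool ) → a → a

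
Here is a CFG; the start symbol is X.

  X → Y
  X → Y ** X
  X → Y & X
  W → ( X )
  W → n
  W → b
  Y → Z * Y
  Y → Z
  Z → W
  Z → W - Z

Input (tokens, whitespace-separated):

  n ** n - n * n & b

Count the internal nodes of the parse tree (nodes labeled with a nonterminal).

17

[X [Y [Z [W n]]] ** [X [Y [Z [W n] - [Z [W n]]] * [Y [Z [W n]]]] & [X [Y [Z [W b]]]]]]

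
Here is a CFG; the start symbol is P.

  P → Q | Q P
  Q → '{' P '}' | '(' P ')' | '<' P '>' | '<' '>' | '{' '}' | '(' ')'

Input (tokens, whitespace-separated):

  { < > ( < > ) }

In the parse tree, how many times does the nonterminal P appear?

[P [Q { [P [Q < >] [P [Q ( [P [Q < >]] )]]] }]]

4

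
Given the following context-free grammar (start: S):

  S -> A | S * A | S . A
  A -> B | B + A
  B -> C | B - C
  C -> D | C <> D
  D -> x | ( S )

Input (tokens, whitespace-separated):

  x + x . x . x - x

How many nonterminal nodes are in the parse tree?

[S [S [S [A [B [C [D x]]] + [A [B [C [D x]]]]]] . [A [B [C [D x]]]]] . [A [B [B [C [D x]]] - [C [D x]]]]]

22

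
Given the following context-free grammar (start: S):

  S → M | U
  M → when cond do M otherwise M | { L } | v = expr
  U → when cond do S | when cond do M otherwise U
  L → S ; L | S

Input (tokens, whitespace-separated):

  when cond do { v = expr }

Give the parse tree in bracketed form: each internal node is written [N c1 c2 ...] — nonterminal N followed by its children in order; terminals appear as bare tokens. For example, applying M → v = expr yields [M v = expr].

[S [U when cond do [S [M { [L [S [M v = expr]]] }]]]]

S
U
when cond do S
when cond do M
when cond do { L }
when cond do { S }
when cond do { M }
when cond do { v = expr }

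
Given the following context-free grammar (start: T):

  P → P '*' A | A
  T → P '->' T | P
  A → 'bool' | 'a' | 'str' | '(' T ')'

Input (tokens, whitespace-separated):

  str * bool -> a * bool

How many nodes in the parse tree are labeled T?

2

[T [P [P [A str]] * [A bool]] -> [T [P [P [A a]] * [A bool]]]]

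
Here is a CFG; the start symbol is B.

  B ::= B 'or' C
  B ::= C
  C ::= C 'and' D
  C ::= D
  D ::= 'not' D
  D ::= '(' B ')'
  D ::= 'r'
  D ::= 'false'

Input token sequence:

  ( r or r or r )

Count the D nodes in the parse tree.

[B [C [D ( [B [B [B [C [D r]]] or [C [D r]]] or [C [D r]]] )]]]

4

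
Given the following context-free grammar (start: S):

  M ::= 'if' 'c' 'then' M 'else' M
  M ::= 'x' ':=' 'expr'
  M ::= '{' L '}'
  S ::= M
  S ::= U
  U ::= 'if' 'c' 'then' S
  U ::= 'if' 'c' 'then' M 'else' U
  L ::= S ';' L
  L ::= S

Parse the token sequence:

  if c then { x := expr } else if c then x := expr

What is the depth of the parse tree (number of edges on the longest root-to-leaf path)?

[S [U if c then [M { [L [S [M x := expr]]] }] else [U if c then [S [M x := expr]]]]]

6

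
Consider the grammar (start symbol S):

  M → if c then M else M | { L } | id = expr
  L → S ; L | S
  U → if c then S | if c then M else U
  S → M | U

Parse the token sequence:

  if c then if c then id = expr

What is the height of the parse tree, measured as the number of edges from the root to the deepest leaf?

[S [U if c then [S [U if c then [S [M id = expr]]]]]]

6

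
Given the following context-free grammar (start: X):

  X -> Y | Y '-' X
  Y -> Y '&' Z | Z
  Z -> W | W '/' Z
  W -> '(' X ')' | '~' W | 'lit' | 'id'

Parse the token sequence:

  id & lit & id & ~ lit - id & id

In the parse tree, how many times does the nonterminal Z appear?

6

[X [Y [Y [Y [Y [Z [W id]]] & [Z [W lit]]] & [Z [W id]]] & [Z [W ~ [W lit]]]] - [X [Y [Y [Z [W id]]] & [Z [W id]]]]]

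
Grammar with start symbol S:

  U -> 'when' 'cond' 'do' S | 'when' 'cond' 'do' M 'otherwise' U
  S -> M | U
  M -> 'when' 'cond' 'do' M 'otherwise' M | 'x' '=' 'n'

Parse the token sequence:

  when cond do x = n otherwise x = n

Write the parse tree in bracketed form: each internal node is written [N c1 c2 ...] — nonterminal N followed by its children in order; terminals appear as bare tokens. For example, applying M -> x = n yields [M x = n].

[S [M when cond do [M x = n] otherwise [M x = n]]]

S
M
when cond do M otherwise M
when cond do x = n otherwise M
when cond do x = n otherwise x = n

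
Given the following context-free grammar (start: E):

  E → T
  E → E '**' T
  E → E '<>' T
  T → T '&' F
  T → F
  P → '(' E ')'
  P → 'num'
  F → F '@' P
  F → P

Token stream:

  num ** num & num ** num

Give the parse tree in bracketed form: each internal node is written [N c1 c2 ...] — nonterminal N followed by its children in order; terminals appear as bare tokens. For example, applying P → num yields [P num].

E
E ** T
E ** T ** T
T ** T ** T
F ** T ** T
P ** T ** T
num ** T ** T
num ** T & F ** T
num ** F & F ** T
num ** P & F ** T
num ** num & F ** T
num ** num & P ** T
num ** num & num ** T
num ** num & num ** F
num ** num & num ** P
num ** num & num ** num

[E [E [E [T [F [P num]]]] ** [T [T [F [P num]]] & [F [P num]]]] ** [T [F [P num]]]]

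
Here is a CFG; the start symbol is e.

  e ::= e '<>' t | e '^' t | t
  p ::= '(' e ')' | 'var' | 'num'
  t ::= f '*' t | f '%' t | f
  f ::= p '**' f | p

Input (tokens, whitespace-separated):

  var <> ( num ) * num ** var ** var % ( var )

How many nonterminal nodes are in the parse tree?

26

[e [e [t [f [p var]]]] <> [t [f [p ( [e [t [f [p num]]]] )]] * [t [f [p num] ** [f [p var] ** [f [p var]]]] % [t [f [p ( [e [t [f [p var]]]] )]]]]]]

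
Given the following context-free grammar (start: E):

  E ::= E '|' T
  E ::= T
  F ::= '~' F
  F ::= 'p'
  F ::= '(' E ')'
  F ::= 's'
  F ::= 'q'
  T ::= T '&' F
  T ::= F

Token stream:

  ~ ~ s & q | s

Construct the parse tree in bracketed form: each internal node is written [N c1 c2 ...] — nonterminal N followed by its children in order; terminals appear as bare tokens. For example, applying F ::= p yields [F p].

[E [E [T [T [F ~ [F ~ [F s]]]] & [F q]]] | [T [F s]]]

E
E | T
T | T
T & F | T
F & F | T
~ F & F | T
~ ~ F & F | T
~ ~ s & F | T
~ ~ s & q | T
~ ~ s & q | F
~ ~ s & q | s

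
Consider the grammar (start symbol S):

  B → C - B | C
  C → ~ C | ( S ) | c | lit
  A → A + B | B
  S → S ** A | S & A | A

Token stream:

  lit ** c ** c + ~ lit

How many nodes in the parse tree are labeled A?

[S [S [S [A [B [C lit]]]] ** [A [B [C c]]]] ** [A [A [B [C c]]] + [B [C ~ [C lit]]]]]

4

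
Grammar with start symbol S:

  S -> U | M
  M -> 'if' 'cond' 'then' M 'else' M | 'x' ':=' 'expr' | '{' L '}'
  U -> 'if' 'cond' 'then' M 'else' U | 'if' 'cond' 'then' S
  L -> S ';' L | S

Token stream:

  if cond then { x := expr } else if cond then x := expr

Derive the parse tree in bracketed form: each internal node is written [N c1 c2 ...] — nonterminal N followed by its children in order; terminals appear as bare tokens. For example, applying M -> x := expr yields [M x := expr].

[S [U if cond then [M { [L [S [M x := expr]]] }] else [U if cond then [S [M x := expr]]]]]

S
U
if cond then M else U
if cond then { L } else U
if cond then { S } else U
if cond then { M } else U
if cond then { x := expr } else U
if cond then { x := expr } else if cond then S
if cond then { x := expr } else if cond then M
if cond then { x := expr } else if cond then x := expr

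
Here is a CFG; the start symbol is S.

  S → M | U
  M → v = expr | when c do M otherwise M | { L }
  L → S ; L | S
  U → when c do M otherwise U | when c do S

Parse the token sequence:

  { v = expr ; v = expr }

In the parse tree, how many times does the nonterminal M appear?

[S [M { [L [S [M v = expr]] ; [L [S [M v = expr]]]] }]]

3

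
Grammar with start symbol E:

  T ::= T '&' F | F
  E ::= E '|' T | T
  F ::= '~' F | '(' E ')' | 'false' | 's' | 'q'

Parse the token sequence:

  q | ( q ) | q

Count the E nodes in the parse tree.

[E [E [E [T [F q]]] | [T [F ( [E [T [F q]]] )]]] | [T [F q]]]

4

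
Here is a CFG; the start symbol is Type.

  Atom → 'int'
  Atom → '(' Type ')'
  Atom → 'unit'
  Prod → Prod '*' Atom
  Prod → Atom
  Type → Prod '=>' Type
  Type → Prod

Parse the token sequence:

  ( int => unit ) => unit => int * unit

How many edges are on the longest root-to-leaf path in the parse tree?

[Type [Prod [Atom ( [Type [Prod [Atom int]] => [Type [Prod [Atom unit]]]] )]] => [Type [Prod [Atom unit]] => [Type [Prod [Prod [Atom int]] * [Atom unit]]]]]

7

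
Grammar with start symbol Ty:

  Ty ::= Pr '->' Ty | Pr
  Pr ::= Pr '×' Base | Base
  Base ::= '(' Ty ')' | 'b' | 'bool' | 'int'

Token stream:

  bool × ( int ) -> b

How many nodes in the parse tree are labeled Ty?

3

[Ty [Pr [Pr [Base bool]] × [Base ( [Ty [Pr [Base int]]] )]] -> [Ty [Pr [Base b]]]]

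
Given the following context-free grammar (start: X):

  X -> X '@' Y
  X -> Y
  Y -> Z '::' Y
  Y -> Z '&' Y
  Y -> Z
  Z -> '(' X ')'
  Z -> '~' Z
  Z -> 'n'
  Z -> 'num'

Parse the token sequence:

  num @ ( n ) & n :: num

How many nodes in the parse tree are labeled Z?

5

[X [X [Y [Z num]]] @ [Y [Z ( [X [Y [Z n]]] )] & [Y [Z n] :: [Y [Z num]]]]]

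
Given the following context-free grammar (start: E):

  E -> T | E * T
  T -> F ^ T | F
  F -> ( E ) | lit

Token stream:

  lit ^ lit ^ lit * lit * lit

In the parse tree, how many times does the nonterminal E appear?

3

[E [E [E [T [F lit] ^ [T [F lit] ^ [T [F lit]]]]] * [T [F lit]]] * [T [F lit]]]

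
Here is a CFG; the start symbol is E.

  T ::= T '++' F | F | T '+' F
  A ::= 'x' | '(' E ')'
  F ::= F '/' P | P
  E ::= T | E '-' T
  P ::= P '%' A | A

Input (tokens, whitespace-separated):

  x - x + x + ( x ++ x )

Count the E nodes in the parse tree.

[E [E [T [F [P [A x]]]]] - [T [T [T [F [P [A x]]]] + [F [P [A x]]]] + [F [P [A ( [E [T [T [F [P [A x]]]] ++ [F [P [A x]]]]] )]]]]]

3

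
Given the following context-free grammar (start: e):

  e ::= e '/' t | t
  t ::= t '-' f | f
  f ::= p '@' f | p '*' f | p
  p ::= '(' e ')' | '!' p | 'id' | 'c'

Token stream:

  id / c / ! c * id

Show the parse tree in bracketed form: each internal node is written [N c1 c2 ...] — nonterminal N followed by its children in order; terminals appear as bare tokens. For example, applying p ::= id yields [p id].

[e [e [e [t [f [p id]]]] / [t [f [p c]]]] / [t [f [p ! [p c]] * [f [p id]]]]]

e
e / t
e / t / t
t / t / t
f / t / t
p / t / t
id / t / t
id / f / t
id / p / t
id / c / t
id / c / f
id / c / p * f
id / c / ! p * f
id / c / ! c * f
id / c / ! c * p
id / c / ! c * id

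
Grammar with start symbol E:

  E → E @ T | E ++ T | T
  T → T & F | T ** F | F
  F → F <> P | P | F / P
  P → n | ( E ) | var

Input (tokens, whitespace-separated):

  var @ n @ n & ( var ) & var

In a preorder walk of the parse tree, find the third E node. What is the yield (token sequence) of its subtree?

[E [E [E [T [F [P var]]]] @ [T [F [P n]]]] @ [T [T [T [F [P n]]] & [F [P ( [E [T [F [P var]]]] )]]] & [F [P var]]]]

var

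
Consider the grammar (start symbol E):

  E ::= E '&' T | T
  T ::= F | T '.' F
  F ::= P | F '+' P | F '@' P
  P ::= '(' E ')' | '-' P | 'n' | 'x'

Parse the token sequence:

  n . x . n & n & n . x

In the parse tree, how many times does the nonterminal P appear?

[E [E [E [T [T [T [F [P n]]] . [F [P x]]] . [F [P n]]]] & [T [F [P n]]]] & [T [T [F [P n]]] . [F [P x]]]]

6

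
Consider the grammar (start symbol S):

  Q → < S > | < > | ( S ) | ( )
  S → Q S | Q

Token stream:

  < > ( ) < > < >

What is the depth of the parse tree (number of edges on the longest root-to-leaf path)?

5

[S [Q < >] [S [Q ( )] [S [Q < >] [S [Q < >]]]]]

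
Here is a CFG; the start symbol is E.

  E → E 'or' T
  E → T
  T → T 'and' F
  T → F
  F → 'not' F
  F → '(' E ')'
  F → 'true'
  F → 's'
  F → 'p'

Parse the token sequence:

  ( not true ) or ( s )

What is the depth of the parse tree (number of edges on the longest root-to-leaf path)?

[E [E [T [F ( [E [T [F not [F true]]]] )]]] or [T [F ( [E [T [F s]]] )]]]

8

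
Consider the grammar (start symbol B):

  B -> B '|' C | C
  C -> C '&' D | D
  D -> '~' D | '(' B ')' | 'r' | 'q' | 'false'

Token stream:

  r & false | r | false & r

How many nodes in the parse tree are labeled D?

[B [B [B [C [C [D r]] & [D false]]] | [C [D r]]] | [C [C [D false]] & [D r]]]

5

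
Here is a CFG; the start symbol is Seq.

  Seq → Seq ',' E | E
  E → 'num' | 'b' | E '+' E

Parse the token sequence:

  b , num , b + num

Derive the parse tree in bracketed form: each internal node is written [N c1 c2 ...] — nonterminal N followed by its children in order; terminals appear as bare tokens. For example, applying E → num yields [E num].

Seq
Seq , E
Seq , E , E
E , E , E
b , E , E
b , num , E
b , num , E + E
b , num , b + E
b , num , b + num

[Seq [Seq [Seq [E b]] , [E num]] , [E [E b] + [E num]]]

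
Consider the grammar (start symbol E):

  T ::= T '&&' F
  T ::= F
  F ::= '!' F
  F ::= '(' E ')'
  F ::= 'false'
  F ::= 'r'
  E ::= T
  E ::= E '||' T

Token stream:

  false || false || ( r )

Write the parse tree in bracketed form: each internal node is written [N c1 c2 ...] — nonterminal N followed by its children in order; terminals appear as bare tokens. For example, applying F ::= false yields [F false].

[E [E [E [T [F false]]] || [T [F false]]] || [T [F ( [E [T [F r]]] )]]]

E
E || T
E || T || T
T || T || T
F || T || T
false || T || T
false || F || T
false || false || T
false || false || F
false || false || ( E )
false || false || ( T )
false || false || ( F )
false || false || ( r )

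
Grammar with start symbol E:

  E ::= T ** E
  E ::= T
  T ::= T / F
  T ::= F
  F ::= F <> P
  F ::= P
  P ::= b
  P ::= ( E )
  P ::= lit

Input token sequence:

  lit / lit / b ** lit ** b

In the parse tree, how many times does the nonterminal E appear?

[E [T [T [T [F [P lit]]] / [F [P lit]]] / [F [P b]]] ** [E [T [F [P lit]]] ** [E [T [F [P b]]]]]]

3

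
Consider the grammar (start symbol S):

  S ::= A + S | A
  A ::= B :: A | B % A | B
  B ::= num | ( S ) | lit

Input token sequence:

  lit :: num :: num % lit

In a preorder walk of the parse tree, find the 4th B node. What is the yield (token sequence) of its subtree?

lit

[S [A [B lit] :: [A [B num] :: [A [B num] % [A [B lit]]]]]]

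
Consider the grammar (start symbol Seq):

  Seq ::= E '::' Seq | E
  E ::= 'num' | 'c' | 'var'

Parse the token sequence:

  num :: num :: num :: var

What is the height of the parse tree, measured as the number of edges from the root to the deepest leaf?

[Seq [E num] :: [Seq [E num] :: [Seq [E num] :: [Seq [E var]]]]]

5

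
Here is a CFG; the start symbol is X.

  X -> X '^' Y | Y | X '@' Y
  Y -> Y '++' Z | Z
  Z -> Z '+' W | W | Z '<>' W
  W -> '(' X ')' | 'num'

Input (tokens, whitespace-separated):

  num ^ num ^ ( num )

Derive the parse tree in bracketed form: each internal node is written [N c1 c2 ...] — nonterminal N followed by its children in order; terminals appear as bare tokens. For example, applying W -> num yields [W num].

X
X ^ Y
X ^ Y ^ Y
Y ^ Y ^ Y
Z ^ Y ^ Y
W ^ Y ^ Y
num ^ Y ^ Y
num ^ Z ^ Y
num ^ W ^ Y
num ^ num ^ Y
num ^ num ^ Z
num ^ num ^ W
num ^ num ^ ( X )
num ^ num ^ ( Y )
num ^ num ^ ( Z )
num ^ num ^ ( W )
num ^ num ^ ( num )

[X [X [X [Y [Z [W num]]]] ^ [Y [Z [W num]]]] ^ [Y [Z [W ( [X [Y [Z [W num]]]] )]]]]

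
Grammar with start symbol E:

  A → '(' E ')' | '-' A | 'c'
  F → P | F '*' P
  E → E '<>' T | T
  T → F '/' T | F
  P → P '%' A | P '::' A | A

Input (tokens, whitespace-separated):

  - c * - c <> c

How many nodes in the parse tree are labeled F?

[E [E [T [F [F [P [A - [A c]]]] * [P [A - [A c]]]]]] <> [T [F [P [A c]]]]]

3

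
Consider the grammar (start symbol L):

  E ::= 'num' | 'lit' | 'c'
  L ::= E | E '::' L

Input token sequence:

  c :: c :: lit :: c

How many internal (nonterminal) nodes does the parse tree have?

[L [E c] :: [L [E c] :: [L [E lit] :: [L [E c]]]]]

8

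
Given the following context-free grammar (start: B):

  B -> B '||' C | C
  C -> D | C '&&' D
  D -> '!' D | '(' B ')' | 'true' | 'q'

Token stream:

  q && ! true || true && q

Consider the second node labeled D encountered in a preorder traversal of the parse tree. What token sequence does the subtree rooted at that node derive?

[B [B [C [C [D q]] && [D ! [D true]]]] || [C [C [D true]] && [D q]]]

! true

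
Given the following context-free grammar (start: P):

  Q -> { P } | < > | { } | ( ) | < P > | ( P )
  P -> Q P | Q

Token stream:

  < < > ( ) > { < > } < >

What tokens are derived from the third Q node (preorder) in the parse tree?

( )

[P [Q < [P [Q < >] [P [Q ( )]]] >] [P [Q { [P [Q < >]] }] [P [Q < >]]]]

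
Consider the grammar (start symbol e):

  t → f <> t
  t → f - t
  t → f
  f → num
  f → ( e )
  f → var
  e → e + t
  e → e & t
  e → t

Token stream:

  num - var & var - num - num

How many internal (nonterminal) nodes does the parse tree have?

[e [e [t [f num] - [t [f var]]]] & [t [f var] - [t [f num] - [t [f num]]]]]

12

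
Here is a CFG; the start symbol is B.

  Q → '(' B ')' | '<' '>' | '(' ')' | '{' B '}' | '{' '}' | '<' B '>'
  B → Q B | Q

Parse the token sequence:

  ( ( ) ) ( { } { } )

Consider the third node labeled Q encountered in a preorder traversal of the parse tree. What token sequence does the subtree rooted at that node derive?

( { } { } )

[B [Q ( [B [Q ( )]] )] [B [Q ( [B [Q { }] [B [Q { }]]] )]]]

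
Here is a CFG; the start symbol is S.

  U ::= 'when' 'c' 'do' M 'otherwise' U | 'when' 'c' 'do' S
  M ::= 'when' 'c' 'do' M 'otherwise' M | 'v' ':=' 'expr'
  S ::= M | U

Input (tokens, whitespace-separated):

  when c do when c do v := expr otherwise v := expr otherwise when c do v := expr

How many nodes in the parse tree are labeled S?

2

[S [U when c do [M when c do [M v := expr] otherwise [M v := expr]] otherwise [U when c do [S [M v := expr]]]]]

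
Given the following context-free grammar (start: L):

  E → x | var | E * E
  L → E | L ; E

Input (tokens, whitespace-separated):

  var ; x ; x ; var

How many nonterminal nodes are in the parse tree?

[L [L [L [L [E var]] ; [E x]] ; [E x]] ; [E var]]

8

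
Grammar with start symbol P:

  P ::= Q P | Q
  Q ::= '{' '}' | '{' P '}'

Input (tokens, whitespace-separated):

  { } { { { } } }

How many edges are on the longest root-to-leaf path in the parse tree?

[P [Q { }] [P [Q { [P [Q { [P [Q { }]] }]] }]]]

7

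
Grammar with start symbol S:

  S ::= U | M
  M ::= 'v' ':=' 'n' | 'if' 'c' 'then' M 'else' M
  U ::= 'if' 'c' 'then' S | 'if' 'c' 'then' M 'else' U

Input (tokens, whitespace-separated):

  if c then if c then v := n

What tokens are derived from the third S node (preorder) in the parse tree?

[S [U if c then [S [U if c then [S [M v := n]]]]]]

v := n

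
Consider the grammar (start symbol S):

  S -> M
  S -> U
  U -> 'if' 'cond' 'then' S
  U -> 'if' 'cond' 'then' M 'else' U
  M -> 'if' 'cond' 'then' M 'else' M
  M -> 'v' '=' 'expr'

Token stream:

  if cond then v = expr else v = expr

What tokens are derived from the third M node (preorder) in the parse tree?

v = expr

[S [M if cond then [M v = expr] else [M v = expr]]]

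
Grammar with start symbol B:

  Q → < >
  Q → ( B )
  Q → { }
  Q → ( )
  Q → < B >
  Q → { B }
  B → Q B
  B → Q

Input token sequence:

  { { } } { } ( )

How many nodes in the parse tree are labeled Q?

[B [Q { [B [Q { }]] }] [B [Q { }] [B [Q ( )]]]]

4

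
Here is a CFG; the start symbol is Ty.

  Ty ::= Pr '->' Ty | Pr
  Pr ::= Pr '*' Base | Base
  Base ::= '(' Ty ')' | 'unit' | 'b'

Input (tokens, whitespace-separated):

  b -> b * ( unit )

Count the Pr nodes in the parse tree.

[Ty [Pr [Base b]] -> [Ty [Pr [Pr [Base b]] * [Base ( [Ty [Pr [Base unit]]] )]]]]

4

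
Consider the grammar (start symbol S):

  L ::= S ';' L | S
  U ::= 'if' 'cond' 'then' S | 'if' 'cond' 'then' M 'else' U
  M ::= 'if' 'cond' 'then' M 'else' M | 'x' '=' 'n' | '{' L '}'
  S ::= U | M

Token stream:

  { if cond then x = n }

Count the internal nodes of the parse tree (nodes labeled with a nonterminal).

[S [M { [L [S [U if cond then [S [M x = n]]]]] }]]

7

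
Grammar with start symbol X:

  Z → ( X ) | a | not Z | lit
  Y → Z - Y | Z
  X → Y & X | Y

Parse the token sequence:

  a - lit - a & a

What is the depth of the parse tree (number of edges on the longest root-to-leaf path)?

[X [Y [Z a] - [Y [Z lit] - [Y [Z a]]]] & [X [Y [Z a]]]]

5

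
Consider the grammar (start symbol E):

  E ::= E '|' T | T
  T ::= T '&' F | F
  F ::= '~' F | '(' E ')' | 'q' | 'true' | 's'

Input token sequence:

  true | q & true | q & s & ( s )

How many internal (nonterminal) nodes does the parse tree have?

18

[E [E [E [T [F true]]] | [T [T [F q]] & [F true]]] | [T [T [T [F q]] & [F s]] & [F ( [E [T [F s]]] )]]]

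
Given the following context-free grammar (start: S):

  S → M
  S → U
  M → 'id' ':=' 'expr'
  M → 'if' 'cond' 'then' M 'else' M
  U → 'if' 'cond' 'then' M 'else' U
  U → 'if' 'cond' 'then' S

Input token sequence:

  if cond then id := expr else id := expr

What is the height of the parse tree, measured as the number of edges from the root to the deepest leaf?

3

[S [M if cond then [M id := expr] else [M id := expr]]]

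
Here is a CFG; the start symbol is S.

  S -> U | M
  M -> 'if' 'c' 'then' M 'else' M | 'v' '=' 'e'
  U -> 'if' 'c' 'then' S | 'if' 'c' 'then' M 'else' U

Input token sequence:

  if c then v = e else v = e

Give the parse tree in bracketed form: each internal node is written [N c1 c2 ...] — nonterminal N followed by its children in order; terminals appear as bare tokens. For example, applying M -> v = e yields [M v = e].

S
M
if c then M else M
if c then v = e else M
if c then v = e else v = e

[S [M if c then [M v = e] else [M v = e]]]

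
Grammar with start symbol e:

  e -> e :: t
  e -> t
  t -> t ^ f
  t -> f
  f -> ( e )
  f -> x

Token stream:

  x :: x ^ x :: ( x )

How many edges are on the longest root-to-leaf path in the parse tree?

6

[e [e [e [t [f x]]] :: [t [t [f x]] ^ [f x]]] :: [t [f ( [e [t [f x]]] )]]]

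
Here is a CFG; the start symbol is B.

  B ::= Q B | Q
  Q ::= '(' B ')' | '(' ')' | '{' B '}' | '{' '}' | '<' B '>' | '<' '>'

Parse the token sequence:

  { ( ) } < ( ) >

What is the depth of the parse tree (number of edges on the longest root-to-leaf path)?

5

[B [Q { [B [Q ( )]] }] [B [Q < [B [Q ( )]] >]]]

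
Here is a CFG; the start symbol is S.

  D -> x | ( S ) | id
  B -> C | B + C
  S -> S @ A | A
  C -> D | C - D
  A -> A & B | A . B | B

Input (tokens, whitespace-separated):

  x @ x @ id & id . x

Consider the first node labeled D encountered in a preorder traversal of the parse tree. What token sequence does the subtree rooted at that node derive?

[S [S [S [A [B [C [D x]]]]] @ [A [B [C [D x]]]]] @ [A [A [A [B [C [D id]]]] & [B [C [D id]]]] . [B [C [D x]]]]]

x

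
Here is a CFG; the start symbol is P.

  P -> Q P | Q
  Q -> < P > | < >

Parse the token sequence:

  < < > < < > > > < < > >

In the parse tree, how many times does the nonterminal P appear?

6

[P [Q < [P [Q < >] [P [Q < [P [Q < >]] >]]] >] [P [Q < [P [Q < >]] >]]]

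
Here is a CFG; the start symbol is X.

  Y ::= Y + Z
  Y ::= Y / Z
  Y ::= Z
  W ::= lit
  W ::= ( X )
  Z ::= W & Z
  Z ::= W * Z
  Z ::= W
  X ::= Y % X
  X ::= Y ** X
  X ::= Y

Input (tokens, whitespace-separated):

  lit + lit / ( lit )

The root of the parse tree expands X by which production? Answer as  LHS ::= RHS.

[X [Y [Y [Y [Z [W lit]]] + [Z [W lit]]] / [Z [W ( [X [Y [Z [W lit]]]] )]]]]

X ::= Y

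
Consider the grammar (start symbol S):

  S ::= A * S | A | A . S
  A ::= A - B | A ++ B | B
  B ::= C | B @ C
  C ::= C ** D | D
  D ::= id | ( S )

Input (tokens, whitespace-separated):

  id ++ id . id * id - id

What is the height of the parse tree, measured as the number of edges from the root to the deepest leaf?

8

[S [A [A [B [C [D id]]]] ++ [B [C [D id]]]] . [S [A [B [C [D id]]]] * [S [A [A [B [C [D id]]]] - [B [C [D id]]]]]]]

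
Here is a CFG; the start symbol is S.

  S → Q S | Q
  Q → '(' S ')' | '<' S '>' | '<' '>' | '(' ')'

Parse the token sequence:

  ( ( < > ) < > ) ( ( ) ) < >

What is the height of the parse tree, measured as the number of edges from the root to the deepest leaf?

6

[S [Q ( [S [Q ( [S [Q < >]] )] [S [Q < >]]] )] [S [Q ( [S [Q ( )]] )] [S [Q < >]]]]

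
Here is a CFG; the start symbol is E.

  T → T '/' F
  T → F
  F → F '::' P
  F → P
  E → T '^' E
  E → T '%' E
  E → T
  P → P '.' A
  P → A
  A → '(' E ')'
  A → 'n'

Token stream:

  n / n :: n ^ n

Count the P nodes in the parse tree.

[E [T [T [F [P [A n]]]] / [F [F [P [A n]]] :: [P [A n]]]] ^ [E [T [F [P [A n]]]]]]

4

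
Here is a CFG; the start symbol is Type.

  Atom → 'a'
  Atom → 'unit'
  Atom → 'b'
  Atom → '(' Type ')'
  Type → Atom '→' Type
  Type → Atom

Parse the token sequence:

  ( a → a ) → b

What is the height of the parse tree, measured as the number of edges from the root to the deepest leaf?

5

[Type [Atom ( [Type [Atom a] → [Type [Atom a]]] )] → [Type [Atom b]]]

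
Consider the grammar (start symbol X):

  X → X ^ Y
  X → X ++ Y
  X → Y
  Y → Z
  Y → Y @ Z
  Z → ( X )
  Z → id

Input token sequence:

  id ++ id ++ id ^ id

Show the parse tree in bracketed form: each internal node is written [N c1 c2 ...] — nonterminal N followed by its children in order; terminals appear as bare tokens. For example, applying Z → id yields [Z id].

X
X ^ Y
X ++ Y ^ Y
X ++ Y ++ Y ^ Y
Y ++ Y ++ Y ^ Y
Z ++ Y ++ Y ^ Y
id ++ Y ++ Y ^ Y
id ++ Z ++ Y ^ Y
id ++ id ++ Y ^ Y
id ++ id ++ Z ^ Y
id ++ id ++ id ^ Y
id ++ id ++ id ^ Z
id ++ id ++ id ^ id

[X [X [X [X [Y [Z id]]] ++ [Y [Z id]]] ++ [Y [Z id]]] ^ [Y [Z id]]]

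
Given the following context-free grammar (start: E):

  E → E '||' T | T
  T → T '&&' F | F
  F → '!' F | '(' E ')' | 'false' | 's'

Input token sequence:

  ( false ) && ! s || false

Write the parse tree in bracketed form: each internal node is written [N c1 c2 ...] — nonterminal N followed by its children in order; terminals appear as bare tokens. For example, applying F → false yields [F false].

[E [E [T [T [F ( [E [T [F false]]] )]] && [F ! [F s]]]] || [T [F false]]]

E
E || T
T || T
T && F || T
F && F || T
( E ) && F || T
( T ) && F || T
( F ) && F || T
( false ) && F || T
( false ) && ! F || T
( false ) && ! s || T
( false ) && ! s || F
( false ) && ! s || false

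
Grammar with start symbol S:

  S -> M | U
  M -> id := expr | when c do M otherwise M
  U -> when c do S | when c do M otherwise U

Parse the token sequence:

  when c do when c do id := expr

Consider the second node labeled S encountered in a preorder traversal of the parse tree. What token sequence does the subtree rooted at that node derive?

when c do id := expr

[S [U when c do [S [U when c do [S [M id := expr]]]]]]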